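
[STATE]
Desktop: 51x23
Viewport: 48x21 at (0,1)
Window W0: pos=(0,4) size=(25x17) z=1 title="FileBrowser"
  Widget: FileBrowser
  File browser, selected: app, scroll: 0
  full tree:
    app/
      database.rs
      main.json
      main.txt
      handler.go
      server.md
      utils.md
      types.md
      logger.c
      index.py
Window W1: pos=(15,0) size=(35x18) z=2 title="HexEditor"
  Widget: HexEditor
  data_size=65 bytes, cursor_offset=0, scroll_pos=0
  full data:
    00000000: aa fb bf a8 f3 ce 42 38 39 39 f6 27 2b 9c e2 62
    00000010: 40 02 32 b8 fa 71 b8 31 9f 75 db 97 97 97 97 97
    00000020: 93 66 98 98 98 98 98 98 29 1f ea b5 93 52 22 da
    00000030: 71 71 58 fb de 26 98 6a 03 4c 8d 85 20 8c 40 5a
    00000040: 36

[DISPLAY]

               ┃ HexEditor                      
               ┠────────────────────────────────
               ┃00000000  AA fb bf a8 f3 ce 42 3
┏━━━━━━━━━━━━━━┃00000010  40 02 32 b8 fa 71 b8 3
┃ FileBrowser  ┃00000020  93 66 98 98 98 98 98 9
┠──────────────┃00000030  71 71 58 fb de 26 98 6
┃> [-] app/    ┃00000040  36                    
┃    database.r┃                                
┃    main.json ┃                                
┃    main.txt  ┃                                
┃    handler.go┃                                
┃    server.md ┃                                
┃    utils.md  ┃                                
┃    types.md  ┃                                
┃    logger.c  ┃                                
┃    index.py  ┃                                
┃              ┗━━━━━━━━━━━━━━━━━━━━━━━━━━━━━━━━
┃                       ┃                       
┃                       ┃                       
┗━━━━━━━━━━━━━━━━━━━━━━━┛                       
                                                


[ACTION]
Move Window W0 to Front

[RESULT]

               ┃ HexEditor                      
               ┠────────────────────────────────
               ┃00000000  AA fb bf a8 f3 ce 42 3
┏━━━━━━━━━━━━━━━━━━━━━━━┓ 40 02 32 b8 fa 71 b8 3
┃ FileBrowser           ┃ 93 66 98 98 98 98 98 9
┠───────────────────────┨ 71 71 58 fb de 26 98 6
┃> [-] app/             ┃ 36                    
┃    database.rs        ┃                       
┃    main.json          ┃                       
┃    main.txt           ┃                       
┃    handler.go         ┃                       
┃    server.md          ┃                       
┃    utils.md           ┃                       
┃    types.md           ┃                       
┃    logger.c           ┃                       
┃    index.py           ┃                       
┃                       ┃━━━━━━━━━━━━━━━━━━━━━━━
┃                       ┃                       
┃                       ┃                       
┗━━━━━━━━━━━━━━━━━━━━━━━┛                       
                                                


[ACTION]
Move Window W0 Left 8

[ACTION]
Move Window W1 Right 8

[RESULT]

                ┃ HexEditor                     
                ┠───────────────────────────────
                ┃00000000  AA fb bf a8 f3 ce 42 
┏━━━━━━━━━━━━━━━━━━━━━━━┓  40 02 32 b8 fa 71 b8 
┃ FileBrowser           ┃  93 66 98 98 98 98 98 
┠───────────────────────┨  71 71 58 fb de 26 98 
┃> [-] app/             ┃  36                   
┃    database.rs        ┃                       
┃    main.json          ┃                       
┃    main.txt           ┃                       
┃    handler.go         ┃                       
┃    server.md          ┃                       
┃    utils.md           ┃                       
┃    types.md           ┃                       
┃    logger.c           ┃                       
┃    index.py           ┃                       
┃                       ┃━━━━━━━━━━━━━━━━━━━━━━━
┃                       ┃                       
┃                       ┃                       
┗━━━━━━━━━━━━━━━━━━━━━━━┛                       
                                                


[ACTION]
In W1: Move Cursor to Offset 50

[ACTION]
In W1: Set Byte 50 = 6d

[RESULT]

                ┃ HexEditor                     
                ┠───────────────────────────────
                ┃00000000  aa fb bf a8 f3 ce 42 
┏━━━━━━━━━━━━━━━━━━━━━━━┓  40 02 32 b8 fa 71 b8 
┃ FileBrowser           ┃  93 66 98 98 98 98 98 
┠───────────────────────┨  71 71 6D fb de 26 98 
┃> [-] app/             ┃  36                   
┃    database.rs        ┃                       
┃    main.json          ┃                       
┃    main.txt           ┃                       
┃    handler.go         ┃                       
┃    server.md          ┃                       
┃    utils.md           ┃                       
┃    types.md           ┃                       
┃    logger.c           ┃                       
┃    index.py           ┃                       
┃                       ┃━━━━━━━━━━━━━━━━━━━━━━━
┃                       ┃                       
┃                       ┃                       
┗━━━━━━━━━━━━━━━━━━━━━━━┛                       
                                                


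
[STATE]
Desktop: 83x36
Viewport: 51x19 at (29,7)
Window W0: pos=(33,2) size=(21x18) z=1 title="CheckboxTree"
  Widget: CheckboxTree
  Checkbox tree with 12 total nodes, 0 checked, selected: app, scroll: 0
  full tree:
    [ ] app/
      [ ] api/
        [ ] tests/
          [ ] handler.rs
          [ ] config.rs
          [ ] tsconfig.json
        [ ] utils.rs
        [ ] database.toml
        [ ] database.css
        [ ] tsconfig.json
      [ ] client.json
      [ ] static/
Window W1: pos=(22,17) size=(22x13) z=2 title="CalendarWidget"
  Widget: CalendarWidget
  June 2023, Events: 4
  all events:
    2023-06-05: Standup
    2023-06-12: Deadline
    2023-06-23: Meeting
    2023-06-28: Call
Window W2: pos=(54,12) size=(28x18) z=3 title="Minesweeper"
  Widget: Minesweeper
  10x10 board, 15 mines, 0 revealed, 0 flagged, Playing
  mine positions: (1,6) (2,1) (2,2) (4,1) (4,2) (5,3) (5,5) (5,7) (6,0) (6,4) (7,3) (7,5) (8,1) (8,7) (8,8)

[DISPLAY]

    ┃     [ ] tests/    ┃                          
    ┃       [ ] handler.┃                          
    ┃       [ ] config.r┃                          
    ┃       [ ] tsconfig┃                          
    ┃     [ ] utils.rs  ┃                          
    ┃     [ ] database.t┃┏━━━━━━━━━━━━━━━━━━━━━━━━━
    ┃     [ ] database.c┃┃ Minesweeper             
    ┃     [ ] tsconfig.j┃┠─────────────────────────
    ┃   [ ] client.json ┃┃■■■■■■■■■■               
    ┃   [ ] static/     ┃┃■■■■■■■■■■               
━━━━━━━━━━━━━━┓         ┃┃■■■■■■■■■■               
darWidget     ┃         ┃┃■■■■■■■■■■               
──────────────┨━━━━━━━━━┛┃■■■■■■■■■■               
une 2023      ┃          ┃■■■■■■■■■■               
We Th Fr Sa Su┃          ┃■■■■■■■■■■               
    1  2  3  4┃          ┃■■■■■■■■■■               
  7  8  9 10 1┃          ┃■■■■■■■■■■               
 14 15 16 17 1┃          ┃■■■■■■■■■■               
21 22 23* 24 2┃          ┃                         


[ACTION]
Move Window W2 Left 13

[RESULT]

    ┃     [ ] tests/    ┃                          
    ┃       [ ] handler.┃                          
    ┃       [ ] config.r┃                          
    ┃       [ ] tsconfig┃                          
    ┃     [ ] utils.rs  ┃                          
    ┃     [ ┏━━━━━━━━━━━━━━━━━━━━━━━━━━┓           
    ┃     [ ┃ Minesweeper              ┃           
    ┃     [ ┠──────────────────────────┨           
    ┃   [ ] ┃■■■■■■■■■■                ┃           
    ┃   [ ] ┃■■■■■■■■■■                ┃           
━━━━━━━━━━━━┃■■■■■■■■■■                ┃           
darWidget   ┃■■■■■■■■■■                ┃           
────────────┃■■■■■■■■■■                ┃           
une 2023    ┃■■■■■■■■■■                ┃           
We Th Fr Sa ┃■■■■■■■■■■                ┃           
    1  2  3 ┃■■■■■■■■■■                ┃           
  7  8  9 10┃■■■■■■■■■■                ┃           
 14 15 16 17┃■■■■■■■■■■                ┃           
21 22 23* 24┃                          ┃           


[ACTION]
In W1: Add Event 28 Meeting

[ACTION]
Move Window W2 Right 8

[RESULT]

    ┃     [ ] tests/    ┃                          
    ┃       [ ] handler.┃                          
    ┃       [ ] config.r┃                          
    ┃       [ ] tsconfig┃                          
    ┃     [ ] utils.rs  ┃                          
    ┃     [ ] databa┏━━━━━━━━━━━━━━━━━━━━━━━━━━┓   
    ┃     [ ] databa┃ Minesweeper              ┃   
    ┃     [ ] tsconf┠──────────────────────────┨   
    ┃   [ ] client.j┃■■■■■■■■■■                ┃   
    ┃   [ ] static/ ┃■■■■■■■■■■                ┃   
━━━━━━━━━━━━━━┓     ┃■■■■■■■■■■                ┃   
darWidget     ┃     ┃■■■■■■■■■■                ┃   
──────────────┨━━━━━┃■■■■■■■■■■                ┃   
une 2023      ┃     ┃■■■■■■■■■■                ┃   
We Th Fr Sa Su┃     ┃■■■■■■■■■■                ┃   
    1  2  3  4┃     ┃■■■■■■■■■■                ┃   
  7  8  9 10 1┃     ┃■■■■■■■■■■                ┃   
 14 15 16 17 1┃     ┃■■■■■■■■■■                ┃   
21 22 23* 24 2┃     ┃                          ┃   


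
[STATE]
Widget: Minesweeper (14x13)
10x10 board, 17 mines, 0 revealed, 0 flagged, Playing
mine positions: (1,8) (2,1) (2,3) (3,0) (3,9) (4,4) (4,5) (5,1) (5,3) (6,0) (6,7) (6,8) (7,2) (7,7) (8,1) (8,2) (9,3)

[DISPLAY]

■■■■■■■■■■    
■■■■■■■■■■    
■■■■■■■■■■    
■■■■■■■■■■    
■■■■■■■■■■    
■■■■■■■■■■    
■■■■■■■■■■    
■■■■■■■■■■    
■■■■■■■■■■    
■■■■■■■■■■    
              
              
              


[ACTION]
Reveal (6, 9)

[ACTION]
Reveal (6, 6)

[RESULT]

■■■■■■■■■■    
■■■■■■■■■■    
■■■■■■■■■■    
■■■■■■■■■■    
■■■■■■■■■■    
■■■■■■■■■■    
■■■■■■2■■1    
■■■■■■■■■■    
■■■■■■■■■■    
■■■■■■■■■■    
              
              
              


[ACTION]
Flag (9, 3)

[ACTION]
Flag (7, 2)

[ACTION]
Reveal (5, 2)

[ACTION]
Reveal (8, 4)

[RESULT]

■■■■■■■■■■    
■■■■■■■■■■    
■■■■■■■■■■    
■■■■■■■■■■    
■■■■■■■■■■    
■■2■■■■■■■    
■■■■■■2■■1    
■■⚑■■■■■■■    
■■■■1■■■■■    
■■■⚑■■■■■■    
              
              
              


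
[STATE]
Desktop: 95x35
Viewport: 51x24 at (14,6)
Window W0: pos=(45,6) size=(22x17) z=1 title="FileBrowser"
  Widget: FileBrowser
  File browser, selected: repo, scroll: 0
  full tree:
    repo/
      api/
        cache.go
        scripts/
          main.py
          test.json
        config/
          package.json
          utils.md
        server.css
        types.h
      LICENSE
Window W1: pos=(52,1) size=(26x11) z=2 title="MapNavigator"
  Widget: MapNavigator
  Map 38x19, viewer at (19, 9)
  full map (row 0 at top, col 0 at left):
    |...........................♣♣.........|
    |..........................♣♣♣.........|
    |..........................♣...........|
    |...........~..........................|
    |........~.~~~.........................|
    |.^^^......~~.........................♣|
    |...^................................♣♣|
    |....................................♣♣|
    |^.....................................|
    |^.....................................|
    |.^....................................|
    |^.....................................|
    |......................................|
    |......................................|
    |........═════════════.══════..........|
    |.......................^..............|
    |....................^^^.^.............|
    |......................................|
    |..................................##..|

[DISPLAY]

                               ┏━━━━━━┃............
                               ┃ FileB┃............
                               ┠──────┃............
                               ┃> [-] ┃............
                               ┃    [+┃............
                               ┃    LI┗━━━━━━━━━━━━
                               ┃                   
                               ┃                   
                               ┃                   
                               ┃                   
                               ┃                   
                               ┃                   
                               ┃                   
                               ┃                   
                               ┃                   
                               ┃                   
                               ┗━━━━━━━━━━━━━━━━━━━
                                                   
                                                   
                                                   
                                                   
                                                   
                                                   
                                                   


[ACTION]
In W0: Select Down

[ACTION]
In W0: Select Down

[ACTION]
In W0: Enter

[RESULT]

                               ┏━━━━━━┃............
                               ┃ FileB┃............
                               ┠──────┃............
                               ┃  [-] ┃............
                               ┃    [+┃............
                               ┃  > LI┗━━━━━━━━━━━━
                               ┃                   
                               ┃                   
                               ┃                   
                               ┃                   
                               ┃                   
                               ┃                   
                               ┃                   
                               ┃                   
                               ┃                   
                               ┃                   
                               ┗━━━━━━━━━━━━━━━━━━━
                                                   
                                                   
                                                   
                                                   
                                                   
                                                   
                                                   


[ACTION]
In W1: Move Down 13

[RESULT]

                               ┏━━━━━━┃............
                               ┃ FileB┃............
                               ┠──────┃            
                               ┃  [-] ┃            
                               ┃    [+┃            
                               ┃  > LI┗━━━━━━━━━━━━
                               ┃                   
                               ┃                   
                               ┃                   
                               ┃                   
                               ┃                   
                               ┃                   
                               ┃                   
                               ┃                   
                               ┃                   
                               ┃                   
                               ┗━━━━━━━━━━━━━━━━━━━
                                                   
                                                   
                                                   
                                                   
                                                   
                                                   
                                                   


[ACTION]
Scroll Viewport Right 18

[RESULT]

             ┏━━━━━━┃........................┃     
             ┃ FileB┃............@...........┃     
             ┠──────┃                        ┃     
             ┃  [-] ┃                        ┃     
             ┃    [+┃                        ┃     
             ┃  > LI┗━━━━━━━━━━━━━━━━━━━━━━━━┛     
             ┃                    ┃                
             ┃                    ┃                
             ┃                    ┃                
             ┃                    ┃                
             ┃                    ┃                
             ┃                    ┃                
             ┃                    ┃                
             ┃                    ┃                
             ┃                    ┃                
             ┃                    ┃                
             ┗━━━━━━━━━━━━━━━━━━━━┛                
                                                   
                                                   
                                                   
                                                   
                                                   
                                                   
                                                   


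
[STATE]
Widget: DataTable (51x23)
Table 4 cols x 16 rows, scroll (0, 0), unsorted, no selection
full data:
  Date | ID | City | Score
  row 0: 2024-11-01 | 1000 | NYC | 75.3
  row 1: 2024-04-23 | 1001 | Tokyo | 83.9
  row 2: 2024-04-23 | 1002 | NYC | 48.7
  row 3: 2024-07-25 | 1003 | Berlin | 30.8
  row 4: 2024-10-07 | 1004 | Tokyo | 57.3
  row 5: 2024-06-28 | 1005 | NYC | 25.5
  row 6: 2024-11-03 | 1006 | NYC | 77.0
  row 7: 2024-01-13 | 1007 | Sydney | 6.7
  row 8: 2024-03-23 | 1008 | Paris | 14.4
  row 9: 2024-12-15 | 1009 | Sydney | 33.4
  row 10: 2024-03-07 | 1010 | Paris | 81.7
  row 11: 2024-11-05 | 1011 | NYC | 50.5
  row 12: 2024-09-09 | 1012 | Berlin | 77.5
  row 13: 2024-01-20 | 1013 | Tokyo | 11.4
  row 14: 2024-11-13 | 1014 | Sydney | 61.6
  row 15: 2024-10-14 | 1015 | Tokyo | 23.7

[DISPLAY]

Date      │ID  │City  │Score                       
──────────┼────┼──────┼─────                       
2024-11-01│1000│NYC   │75.3                        
2024-04-23│1001│Tokyo │83.9                        
2024-04-23│1002│NYC   │48.7                        
2024-07-25│1003│Berlin│30.8                        
2024-10-07│1004│Tokyo │57.3                        
2024-06-28│1005│NYC   │25.5                        
2024-11-03│1006│NYC   │77.0                        
2024-01-13│1007│Sydney│6.7                         
2024-03-23│1008│Paris │14.4                        
2024-12-15│1009│Sydney│33.4                        
2024-03-07│1010│Paris │81.7                        
2024-11-05│1011│NYC   │50.5                        
2024-09-09│1012│Berlin│77.5                        
2024-01-20│1013│Tokyo │11.4                        
2024-11-13│1014│Sydney│61.6                        
2024-10-14│1015│Tokyo │23.7                        
                                                   
                                                   
                                                   
                                                   
                                                   


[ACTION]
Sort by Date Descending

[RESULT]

Date     ▼│ID  │City  │Score                       
──────────┼────┼──────┼─────                       
2024-12-15│1009│Sydney│33.4                        
2024-11-13│1014│Sydney│61.6                        
2024-11-05│1011│NYC   │50.5                        
2024-11-03│1006│NYC   │77.0                        
2024-11-01│1000│NYC   │75.3                        
2024-10-14│1015│Tokyo │23.7                        
2024-10-07│1004│Tokyo │57.3                        
2024-09-09│1012│Berlin│77.5                        
2024-07-25│1003│Berlin│30.8                        
2024-06-28│1005│NYC   │25.5                        
2024-04-23│1001│Tokyo │83.9                        
2024-04-23│1002│NYC   │48.7                        
2024-03-23│1008│Paris │14.4                        
2024-03-07│1010│Paris │81.7                        
2024-01-20│1013│Tokyo │11.4                        
2024-01-13│1007│Sydney│6.7                         
                                                   
                                                   
                                                   
                                                   
                                                   


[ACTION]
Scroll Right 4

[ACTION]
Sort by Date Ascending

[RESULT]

Date     ▲│ID  │City  │Score                       
──────────┼────┼──────┼─────                       
2024-01-13│1007│Sydney│6.7                         
2024-01-20│1013│Tokyo │11.4                        
2024-03-07│1010│Paris │81.7                        
2024-03-23│1008│Paris │14.4                        
2024-04-23│1001│Tokyo │83.9                        
2024-04-23│1002│NYC   │48.7                        
2024-06-28│1005│NYC   │25.5                        
2024-07-25│1003│Berlin│30.8                        
2024-09-09│1012│Berlin│77.5                        
2024-10-07│1004│Tokyo │57.3                        
2024-10-14│1015│Tokyo │23.7                        
2024-11-01│1000│NYC   │75.3                        
2024-11-03│1006│NYC   │77.0                        
2024-11-05│1011│NYC   │50.5                        
2024-11-13│1014│Sydney│61.6                        
2024-12-15│1009│Sydney│33.4                        
                                                   
                                                   
                                                   
                                                   
                                                   


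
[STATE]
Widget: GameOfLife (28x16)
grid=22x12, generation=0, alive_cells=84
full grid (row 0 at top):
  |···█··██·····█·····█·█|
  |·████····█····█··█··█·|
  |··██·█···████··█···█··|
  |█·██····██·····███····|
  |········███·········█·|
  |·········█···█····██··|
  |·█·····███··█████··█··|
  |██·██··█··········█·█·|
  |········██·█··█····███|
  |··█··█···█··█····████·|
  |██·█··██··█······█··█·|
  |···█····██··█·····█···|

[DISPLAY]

Gen: 0                      
···█··██·····█·····█·█      
·████····█····█··█··█·      
··██·█···████··█···█··      
█·██····██·····███····      
········███·········█·      
·········█···█····██··      
·█·····███··█████··█··      
██·██··█··········█·█·      
········██·█··█····███      
··█··█···█··█····████·      
██·█··██··█······█··█·      
···█····██··█·····█···      
                            
                            
                            


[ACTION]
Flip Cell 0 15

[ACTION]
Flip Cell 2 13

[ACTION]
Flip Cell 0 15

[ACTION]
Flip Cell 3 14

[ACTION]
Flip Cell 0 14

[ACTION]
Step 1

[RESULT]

Gen: 1                      
···██········██·····█·      
·█···██·██·█···█··███·      
···········███···██···      
·████·······█████·····      
··········█···██████··      
·······█····██·█··███·      
███····█·█··████·█··█·      
███····█··█·█·····█··█      
·████···███······█···█      
·██···██·█·█·····█····      
·█·██·██··██·····█··█·      
··█····███············      
                            
                            
                            


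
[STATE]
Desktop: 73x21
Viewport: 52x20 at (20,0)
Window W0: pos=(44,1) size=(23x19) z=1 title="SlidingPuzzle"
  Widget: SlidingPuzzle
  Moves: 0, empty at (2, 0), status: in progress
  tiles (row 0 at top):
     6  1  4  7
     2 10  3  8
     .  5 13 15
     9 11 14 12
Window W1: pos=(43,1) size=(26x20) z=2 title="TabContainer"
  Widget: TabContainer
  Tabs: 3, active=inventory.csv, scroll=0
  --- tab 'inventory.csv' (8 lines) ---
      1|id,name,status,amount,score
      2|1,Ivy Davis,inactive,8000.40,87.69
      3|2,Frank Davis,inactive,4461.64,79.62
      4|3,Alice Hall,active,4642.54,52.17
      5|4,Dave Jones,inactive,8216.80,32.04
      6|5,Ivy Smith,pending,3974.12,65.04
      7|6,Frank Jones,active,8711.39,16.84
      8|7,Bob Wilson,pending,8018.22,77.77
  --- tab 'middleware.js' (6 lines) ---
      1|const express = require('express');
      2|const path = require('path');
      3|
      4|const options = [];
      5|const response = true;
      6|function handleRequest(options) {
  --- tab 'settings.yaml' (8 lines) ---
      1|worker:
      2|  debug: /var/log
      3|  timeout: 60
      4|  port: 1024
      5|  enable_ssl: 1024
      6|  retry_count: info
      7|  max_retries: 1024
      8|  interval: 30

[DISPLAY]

                                                    
                       ┏━━━━━━━━━━━━━━━━━━━━━━━━┓   
                       ┃ TabContainer           ┃   
                       ┠────────────────────────┨   
                       ┃[inventory.csv]│ middlew┃   
                       ┃────────────────────────┃   
                       ┃id,name,status,amount,sc┃   
                       ┃1,Ivy Davis,inactive,800┃   
                       ┃2,Frank Davis,inactive,4┃   
                       ┃3,Alice Hall,active,4642┃   
                       ┃4,Dave Jones,inactive,82┃   
                       ┃5,Ivy Smith,pending,3974┃   
                       ┃6,Frank Jones,active,871┃   
                       ┃7,Bob Wilson,pending,801┃   
                       ┃                        ┃   
                       ┃                        ┃   
                       ┃                        ┃   
                       ┃                        ┃   
                       ┃                        ┃   
                       ┃                        ┃   


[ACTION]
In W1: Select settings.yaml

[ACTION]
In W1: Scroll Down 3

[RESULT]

                                                    
                       ┏━━━━━━━━━━━━━━━━━━━━━━━━┓   
                       ┃ TabContainer           ┃   
                       ┠────────────────────────┨   
                       ┃ inventory.csv │ middlew┃   
                       ┃────────────────────────┃   
                       ┃  port: 1024            ┃   
                       ┃  enable_ssl: 1024      ┃   
                       ┃  retry_count: info     ┃   
                       ┃  max_retries: 1024     ┃   
                       ┃  interval: 30          ┃   
                       ┃                        ┃   
                       ┃                        ┃   
                       ┃                        ┃   
                       ┃                        ┃   
                       ┃                        ┃   
                       ┃                        ┃   
                       ┃                        ┃   
                       ┃                        ┃   
                       ┃                        ┃   


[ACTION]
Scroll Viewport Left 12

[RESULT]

                                                    
                                   ┏━━━━━━━━━━━━━━━━
                                   ┃ TabContainer   
                                   ┠────────────────
                                   ┃ inventory.csv │
                                   ┃────────────────
                                   ┃  port: 1024    
                                   ┃  enable_ssl: 10
                                   ┃  retry_count: i
                                   ┃  max_retries: 1
                                   ┃  interval: 30  
                                   ┃                
                                   ┃                
                                   ┃                
                                   ┃                
                                   ┃                
                                   ┃                
                                   ┃                
                                   ┃                
                                   ┃                


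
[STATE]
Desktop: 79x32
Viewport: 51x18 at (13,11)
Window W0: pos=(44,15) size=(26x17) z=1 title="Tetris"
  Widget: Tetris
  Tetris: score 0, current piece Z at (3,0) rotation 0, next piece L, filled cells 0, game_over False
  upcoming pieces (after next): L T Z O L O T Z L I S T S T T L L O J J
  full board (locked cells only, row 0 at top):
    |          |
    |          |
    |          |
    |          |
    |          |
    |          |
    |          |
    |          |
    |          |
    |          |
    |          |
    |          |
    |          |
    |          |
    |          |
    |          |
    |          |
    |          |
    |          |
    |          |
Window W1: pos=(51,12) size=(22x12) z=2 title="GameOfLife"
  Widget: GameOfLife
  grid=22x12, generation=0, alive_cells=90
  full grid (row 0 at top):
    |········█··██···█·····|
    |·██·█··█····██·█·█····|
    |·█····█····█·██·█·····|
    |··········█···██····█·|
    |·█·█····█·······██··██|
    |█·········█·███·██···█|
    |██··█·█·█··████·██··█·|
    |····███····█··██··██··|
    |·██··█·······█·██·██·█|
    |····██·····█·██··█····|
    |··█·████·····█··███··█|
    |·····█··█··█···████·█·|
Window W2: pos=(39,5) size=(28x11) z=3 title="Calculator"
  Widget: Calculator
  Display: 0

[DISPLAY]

                          ┃├───┼───┼───┼───┤       
                          ┃│ 4 │ 5 │ 6 │ × │       
                          ┃├───┼───┼───┼───┤       
                          ┃│ 1 │ 2 │ 3 │ - │       
                          ┗━━━━━━━━━━━━━━━━━━━━━━━━
                               ┃ Tetri┃█····█····█·
                               ┠──────┃·········█··
                               ┃      ┃█·█····█····
                               ┃      ┃·········█·█
                               ┃      ┃█··█·█·█··██
                               ┃      ┃···███····█·
                               ┃      ┃██··█·······
                               ┃      ┗━━━━━━━━━━━━
                               ┃          │Score:  
                               ┃          │0       
                               ┃          │        
                               ┃          │        
                               ┃          │        


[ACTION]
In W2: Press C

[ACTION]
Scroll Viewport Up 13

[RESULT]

                                                   
                                                   
                                                   
                                                   
                                                   
                          ┏━━━━━━━━━━━━━━━━━━━━━━━━
                          ┃ Calculator             
                          ┠────────────────────────
                          ┃                        
                          ┃┌───┬───┬───┬───┐       
                          ┃│ 7 │ 8 │ 9 │ ÷ │       
                          ┃├───┼───┼───┼───┤       
                          ┃│ 4 │ 5 │ 6 │ × │       
                          ┃├───┼───┼───┼───┤       
                          ┃│ 1 │ 2 │ 3 │ - │       
                          ┗━━━━━━━━━━━━━━━━━━━━━━━━
                               ┃ Tetri┃█····█····█·
                               ┠──────┃·········█··


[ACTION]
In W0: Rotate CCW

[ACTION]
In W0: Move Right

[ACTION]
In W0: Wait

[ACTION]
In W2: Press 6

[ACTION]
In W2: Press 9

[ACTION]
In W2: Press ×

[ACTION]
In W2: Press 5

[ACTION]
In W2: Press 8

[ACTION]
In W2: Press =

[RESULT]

                                                   
                                                   
                                                   
                                                   
                                                   
                          ┏━━━━━━━━━━━━━━━━━━━━━━━━
                          ┃ Calculator             
                          ┠────────────────────────
                          ┃                      40
                          ┃┌───┬───┬───┬───┐       
                          ┃│ 7 │ 8 │ 9 │ ÷ │       
                          ┃├───┼───┼───┼───┤       
                          ┃│ 4 │ 5 │ 6 │ × │       
                          ┃├───┼───┼───┼───┤       
                          ┃│ 1 │ 2 │ 3 │ - │       
                          ┗━━━━━━━━━━━━━━━━━━━━━━━━
                               ┃ Tetri┃█····█····█·
                               ┠──────┃·········█··


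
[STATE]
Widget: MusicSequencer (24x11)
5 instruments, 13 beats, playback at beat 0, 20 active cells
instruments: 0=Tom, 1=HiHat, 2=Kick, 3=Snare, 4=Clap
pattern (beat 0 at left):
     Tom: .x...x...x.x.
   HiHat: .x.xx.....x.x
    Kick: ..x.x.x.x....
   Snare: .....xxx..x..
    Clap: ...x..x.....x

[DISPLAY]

      ▼123456789012     
   Tom·█···█···█·█·     
 HiHat·█·██·····█·█     
  Kick··█·█·█·█····     
 Snare·····███··█··     
  Clap···█··█·····█     
                        
                        
                        
                        
                        


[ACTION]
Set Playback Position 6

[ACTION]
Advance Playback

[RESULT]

      0123456▼89012     
   Tom·█···█···█·█·     
 HiHat·█·██·····█·█     
  Kick··█·█·█·█····     
 Snare·····███··█··     
  Clap···█··█·····█     
                        
                        
                        
                        
                        


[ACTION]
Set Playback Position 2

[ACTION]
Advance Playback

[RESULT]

      012▼456789012     
   Tom·█···█···█·█·     
 HiHat·█·██·····█·█     
  Kick··█·█·█·█····     
 Snare·····███··█··     
  Clap···█··█·····█     
                        
                        
                        
                        
                        


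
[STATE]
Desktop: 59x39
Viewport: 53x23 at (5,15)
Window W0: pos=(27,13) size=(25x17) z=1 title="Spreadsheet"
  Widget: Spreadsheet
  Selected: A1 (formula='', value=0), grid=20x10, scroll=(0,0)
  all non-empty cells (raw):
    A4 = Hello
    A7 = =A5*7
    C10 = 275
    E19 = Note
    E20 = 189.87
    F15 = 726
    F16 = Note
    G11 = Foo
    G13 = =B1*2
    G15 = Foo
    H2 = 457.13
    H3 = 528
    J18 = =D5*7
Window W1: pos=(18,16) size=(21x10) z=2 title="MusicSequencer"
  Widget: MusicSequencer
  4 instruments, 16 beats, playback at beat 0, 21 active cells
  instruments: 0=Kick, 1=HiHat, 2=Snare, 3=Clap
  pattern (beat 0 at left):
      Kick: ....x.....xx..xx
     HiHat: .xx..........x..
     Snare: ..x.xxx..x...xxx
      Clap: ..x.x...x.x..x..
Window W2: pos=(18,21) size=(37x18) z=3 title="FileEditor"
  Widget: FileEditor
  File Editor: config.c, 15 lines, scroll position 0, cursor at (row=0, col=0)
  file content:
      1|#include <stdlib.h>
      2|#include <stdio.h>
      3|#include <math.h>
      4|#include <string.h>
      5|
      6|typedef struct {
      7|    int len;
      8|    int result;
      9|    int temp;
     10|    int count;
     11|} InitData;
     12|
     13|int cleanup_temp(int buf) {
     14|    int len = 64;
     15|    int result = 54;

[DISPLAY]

                      ┠───────────────────────┨      
             ┏━━━━━━━━━━━━━━━━━━━┓            ┃      
             ┃ MusicSequencer    ┃    B       ┃      
             ┠───────────────────┨------------┃      
             ┃      ▼123456789012┃]       0   ┃      
             ┃  Kick····█·····██·┃0       0   ┃      
             ┏━━━━━━━━━━━━━━━━━━━━━━━━━━━━━━━━━━━┓   
             ┃ FileEditor                        ┃   
             ┠───────────────────────────────────┨   
             ┃█include <stdlib.h>               ▲┃   
             ┃#include <stdio.h>                █┃   
             ┃#include <math.h>                 ░┃   
             ┃#include <string.h>               ░┃   
             ┃                                  ░┃   
             ┃typedef struct {                  ░┃   
             ┃    int len;                      ░┃   
             ┃    int result;                   ░┃   
             ┃    int temp;                     ░┃   
             ┃    int count;                    ░┃   
             ┃} InitData;                       ░┃   
             ┃                                  ░┃   
             ┃int cleanup_temp(int buf) {       ░┃   
             ┃    int len = 64;                 ▼┃   


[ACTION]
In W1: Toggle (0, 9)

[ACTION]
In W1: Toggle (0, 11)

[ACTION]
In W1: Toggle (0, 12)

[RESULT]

                      ┠───────────────────────┨      
             ┏━━━━━━━━━━━━━━━━━━━┓            ┃      
             ┃ MusicSequencer    ┃    B       ┃      
             ┠───────────────────┨------------┃      
             ┃      ▼123456789012┃]       0   ┃      
             ┃  Kick····█····██·█┃0       0   ┃      
             ┏━━━━━━━━━━━━━━━━━━━━━━━━━━━━━━━━━━━┓   
             ┃ FileEditor                        ┃   
             ┠───────────────────────────────────┨   
             ┃█include <stdlib.h>               ▲┃   
             ┃#include <stdio.h>                █┃   
             ┃#include <math.h>                 ░┃   
             ┃#include <string.h>               ░┃   
             ┃                                  ░┃   
             ┃typedef struct {                  ░┃   
             ┃    int len;                      ░┃   
             ┃    int result;                   ░┃   
             ┃    int temp;                     ░┃   
             ┃    int count;                    ░┃   
             ┃} InitData;                       ░┃   
             ┃                                  ░┃   
             ┃int cleanup_temp(int buf) {       ░┃   
             ┃    int len = 64;                 ▼┃   
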